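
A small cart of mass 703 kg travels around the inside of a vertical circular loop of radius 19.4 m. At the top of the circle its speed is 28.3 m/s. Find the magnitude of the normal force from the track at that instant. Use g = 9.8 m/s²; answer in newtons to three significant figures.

22100 N

At the top, both N and the weight mg point inward (toward the centre), so N + mg = mv²/r.
N = m(v²/r − g) = 703 × ((28.3)²/19.4 − 9.8) = 703 × (41.28 − 9.8) = 703 × 31.48 = 22130 N.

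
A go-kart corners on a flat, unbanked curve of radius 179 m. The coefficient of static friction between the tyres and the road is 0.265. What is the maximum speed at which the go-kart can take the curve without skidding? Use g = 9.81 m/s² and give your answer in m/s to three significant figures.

The only inward force on a level bend is static friction, so at the limit f_s = μ_s N = μ_s m g = m v²/r.
Mass cancels: v_max = √(μ_s g r) = √(0.265 × 9.81 × 179) = √465.3 = 21.57 m/s.

21.6 m/s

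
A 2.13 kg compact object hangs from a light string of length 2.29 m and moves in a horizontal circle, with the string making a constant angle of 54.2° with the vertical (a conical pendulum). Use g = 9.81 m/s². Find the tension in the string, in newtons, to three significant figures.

Vertically the bob has no acceleration, so T cosθ = mg.
T = mg/cosθ = 2.13 × 9.81 / cos 54.2° = 20.90/0.5850 = 35.72 N.

35.7 N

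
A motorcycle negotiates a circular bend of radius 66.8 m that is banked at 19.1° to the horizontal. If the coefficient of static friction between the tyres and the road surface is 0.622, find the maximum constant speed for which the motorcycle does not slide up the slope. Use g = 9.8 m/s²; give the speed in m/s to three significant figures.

28.4 m/s

At the maximum speed, friction acts down the slope at its limiting value f = μN. Radially (horizontal, toward centre): N sinθ + μN cosθ = mv²/r. Vertically: N cosθ − μN sinθ = mg.
Dividing: v² = r g (sinθ + μcosθ)/(cosθ − μsinθ).
sinθ + μcosθ = 0.3272 + 0.622×0.9449 = 0.9150; cosθ − μsinθ = 0.9449 − 0.622×0.3272 = 0.7414.
v² = 66.8 × 9.8 × 0.9150/0.7414 = 807.9 m²/s², so v = 28.42 m/s.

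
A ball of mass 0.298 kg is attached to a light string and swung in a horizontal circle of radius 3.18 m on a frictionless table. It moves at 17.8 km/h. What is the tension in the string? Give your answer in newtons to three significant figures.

2.29 N

v = 17.8 km/h = 17.8/3.6 = 4.944 m/s.
The tension is the only horizontal force, so it supplies the full centripetal force: T = m v²/r = 0.298 × (4.944)²/3.18 = 0.298 × 24.45/3.18 = 2.291 N.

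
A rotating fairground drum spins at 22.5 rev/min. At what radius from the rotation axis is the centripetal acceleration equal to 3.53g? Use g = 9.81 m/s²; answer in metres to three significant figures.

ω = 22.5 rev/min × 2π/60 = 2.356 rad/s.
a_c = ω²r = 3.53g ⇒ r = 3.53 × 9.81 / (2.356)² = 34.63/5.552 = 6.238 m.

6.24 m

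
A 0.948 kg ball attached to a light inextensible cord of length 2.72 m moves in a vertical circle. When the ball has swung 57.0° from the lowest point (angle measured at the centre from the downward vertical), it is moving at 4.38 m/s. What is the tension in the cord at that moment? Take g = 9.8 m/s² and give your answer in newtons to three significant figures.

Take the radial direction toward the centre of the circle as positive. The component of the weight along the string toward the centre is −mg cos φ (φ measured from the bottom), so Newton's second law along the string gives T − mg cos φ = m v²/r.
cos 57.0° = 0.5446, so T = m(v²/r + g cos φ) = 0.948 × ((4.38)²/2.72 + 9.8 × 0.5446) = 0.948 × (7.053 + (5.337)) = 0.948 × 12.39 = 11.75 N.

11.7 N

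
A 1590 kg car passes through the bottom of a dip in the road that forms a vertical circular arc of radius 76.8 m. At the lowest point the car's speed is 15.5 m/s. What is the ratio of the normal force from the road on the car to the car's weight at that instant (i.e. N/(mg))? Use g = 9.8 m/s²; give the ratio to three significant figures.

1.32

At the bottom, N − mg = mv²/r, so N = m(v²/r + g) and N/(mg) = v²/(rg) + 1 = (15.5)²/(76.8 × 9.8) + 1 = 0.3192 + 1 = 1.319.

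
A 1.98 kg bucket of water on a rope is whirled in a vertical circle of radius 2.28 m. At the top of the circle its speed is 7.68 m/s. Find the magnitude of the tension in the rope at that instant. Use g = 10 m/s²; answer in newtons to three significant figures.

31.4 N

At the top, both T and the weight mg point inward (toward the centre), so T + mg = mv²/r.
T = m(v²/r − g) = 1.98 × ((7.68)²/2.28 − 10.0) = 1.98 × (25.87 − 10.0) = 1.98 × 15.87 = 31.42 N.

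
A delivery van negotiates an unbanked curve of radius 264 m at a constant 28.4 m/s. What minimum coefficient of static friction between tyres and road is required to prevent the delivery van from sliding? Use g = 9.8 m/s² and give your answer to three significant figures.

0.312

Friction provides the centripetal force: μ_s m g = m v²/r, so μ_s = v²/(g r) = (28.40)²/(9.8 × 264) = 806.6/2587 = 0.3118.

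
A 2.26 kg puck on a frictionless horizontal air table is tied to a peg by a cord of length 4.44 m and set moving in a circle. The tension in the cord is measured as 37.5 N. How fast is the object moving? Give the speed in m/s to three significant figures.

T = m v²/r ⇒ v = √(T r / m) = √(37.5 × 4.44 / 2.26) = √73.67 = 8.583 m/s.

8.58 m/s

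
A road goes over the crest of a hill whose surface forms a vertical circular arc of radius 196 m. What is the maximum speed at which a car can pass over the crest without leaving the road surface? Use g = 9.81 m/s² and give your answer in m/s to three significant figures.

43.8 m/s

At the crest the centre of the circle is below the car, so the net downward (centripetal) force is mg − N = mv²/r.
The car leaves the road when N → 0, giving v_max = √(g r) = √(9.81 × 196) = 43.85 m/s.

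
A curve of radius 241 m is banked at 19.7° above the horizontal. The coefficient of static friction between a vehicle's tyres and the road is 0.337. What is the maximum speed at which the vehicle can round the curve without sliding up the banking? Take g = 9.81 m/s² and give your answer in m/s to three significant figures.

43.2 m/s

At the maximum speed, friction acts down the slope at its limiting value f = μN. Radially (horizontal, toward centre): N sinθ + μN cosθ = mv²/r. Vertically: N cosθ − μN sinθ = mg.
Dividing: v² = r g (sinθ + μcosθ)/(cosθ − μsinθ).
sinθ + μcosθ = 0.3371 + 0.337×0.9415 = 0.6544; cosθ − μsinθ = 0.9415 − 0.337×0.3371 = 0.8279.
v² = 241 × 9.81 × 0.6544/0.8279 = 1869 m²/s², so v = 43.23 m/s.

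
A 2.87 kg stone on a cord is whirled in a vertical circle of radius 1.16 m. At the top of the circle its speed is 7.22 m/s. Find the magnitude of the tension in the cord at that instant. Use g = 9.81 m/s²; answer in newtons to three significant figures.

101 N

At the top, both T and the weight mg point inward (toward the centre), so T + mg = mv²/r.
T = m(v²/r − g) = 2.87 × ((7.22)²/1.16 − 9.81) = 2.87 × (44.94 − 9.81) = 2.87 × 35.13 = 100.8 N.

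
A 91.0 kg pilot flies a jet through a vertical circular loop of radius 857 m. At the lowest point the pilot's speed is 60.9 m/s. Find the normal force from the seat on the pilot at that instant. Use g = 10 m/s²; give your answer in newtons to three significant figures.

At the lowest point, N points up (toward the centre) and the weight mg points down (away from the centre), so the net inward force is N − mg = mv²/r.
N = m(v²/r + g) = 91.0 × ((60.9)²/857 + 10.0) = 91.0 × (4.328 + 10.0) = 91.0 × 14.33 = 1304 N.

1300 N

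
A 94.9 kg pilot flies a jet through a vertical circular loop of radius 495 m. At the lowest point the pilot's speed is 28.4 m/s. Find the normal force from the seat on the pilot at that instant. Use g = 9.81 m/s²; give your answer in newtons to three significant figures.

1090 N

At the lowest point, N points up (toward the centre) and the weight mg points down (away from the centre), so the net inward force is N − mg = mv²/r.
N = m(v²/r + g) = 94.9 × ((28.4)²/495 + 9.81) = 94.9 × (1.629 + 9.81) = 94.9 × 11.44 = 1086 N.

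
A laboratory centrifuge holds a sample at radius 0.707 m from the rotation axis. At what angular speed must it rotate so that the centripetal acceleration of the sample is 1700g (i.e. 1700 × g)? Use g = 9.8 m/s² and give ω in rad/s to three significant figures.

Centripetal acceleration a_c = ω²r. Setting ω²r = 1700g:
ω = √(1700g / r) = √(1700 × 9.8 / 0.707) = √23560 = 153.5 rad/s.

154 rad/s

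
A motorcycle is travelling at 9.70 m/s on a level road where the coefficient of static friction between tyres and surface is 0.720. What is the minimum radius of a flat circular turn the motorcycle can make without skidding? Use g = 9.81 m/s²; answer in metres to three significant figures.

At the limit, μ_s m g = m v²/r, so r_min = v²/(μ_s g) = (9.70)²/(0.720 × 9.81) = 94.09/7.063 = 13.32 m.

13.3 m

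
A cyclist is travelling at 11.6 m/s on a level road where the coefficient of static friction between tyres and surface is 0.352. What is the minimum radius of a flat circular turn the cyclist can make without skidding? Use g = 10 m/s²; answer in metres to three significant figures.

38.2 m

At the limit, μ_s m g = m v²/r, so r_min = v²/(μ_s g) = (11.6)²/(0.352 × 10.0) = 134.6/3.520 = 38.23 m.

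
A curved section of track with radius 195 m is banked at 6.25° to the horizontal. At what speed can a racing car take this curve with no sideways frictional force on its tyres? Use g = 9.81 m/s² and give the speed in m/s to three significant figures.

On a frictionless banked curve, N sinθ = mv²/r and N cosθ = mg, so tanθ = v²/(rg).
v = √(r g tanθ) = √(195 × 9.81 × tan 6.25°) = √(195 × 9.81 × 0.1095) = √209.5 = 14.47 m/s.

14.5 m/s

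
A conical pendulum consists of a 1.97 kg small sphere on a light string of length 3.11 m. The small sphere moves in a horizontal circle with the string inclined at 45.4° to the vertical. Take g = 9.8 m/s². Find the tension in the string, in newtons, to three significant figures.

27.5 N

Vertically the bob has no acceleration, so T cosθ = mg.
T = mg/cosθ = 1.97 × 9.8 / cos 45.4° = 19.31/0.7022 = 27.50 N.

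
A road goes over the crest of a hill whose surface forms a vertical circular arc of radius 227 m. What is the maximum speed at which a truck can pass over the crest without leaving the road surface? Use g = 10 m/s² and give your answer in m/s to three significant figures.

47.6 m/s

At the crest the centre of the circle is below the truck, so the net downward (centripetal) force is mg − N = mv²/r.
The truck leaves the road when N → 0, giving v_max = √(g r) = √(10.0 × 227) = 47.64 m/s.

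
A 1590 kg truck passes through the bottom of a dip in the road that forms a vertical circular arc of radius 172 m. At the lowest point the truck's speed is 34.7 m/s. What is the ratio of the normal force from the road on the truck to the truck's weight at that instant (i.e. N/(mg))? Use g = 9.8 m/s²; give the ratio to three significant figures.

At the bottom, N − mg = mv²/r, so N = m(v²/r + g) and N/(mg) = v²/(rg) + 1 = (34.7)²/(172 × 9.8) + 1 = 0.7143 + 1 = 1.714.

1.71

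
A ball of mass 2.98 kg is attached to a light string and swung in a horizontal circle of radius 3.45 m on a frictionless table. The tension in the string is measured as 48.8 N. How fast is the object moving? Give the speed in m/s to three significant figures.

7.52 m/s

T = m v²/r ⇒ v = √(T r / m) = √(48.8 × 3.45 / 2.98) = √56.50 = 7.516 m/s.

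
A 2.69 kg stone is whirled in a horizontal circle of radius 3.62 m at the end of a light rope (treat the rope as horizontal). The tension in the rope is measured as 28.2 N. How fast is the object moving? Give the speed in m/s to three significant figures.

6.16 m/s

T = m v²/r ⇒ v = √(T r / m) = √(28.2 × 3.62 / 2.69) = √37.95 = 6.160 m/s.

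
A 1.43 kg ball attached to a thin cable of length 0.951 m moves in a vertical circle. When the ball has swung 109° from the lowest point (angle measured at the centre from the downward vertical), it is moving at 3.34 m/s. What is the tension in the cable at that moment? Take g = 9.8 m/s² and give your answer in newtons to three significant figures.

Take the radial direction toward the centre of the circle as positive. The component of the weight along the string toward the centre is −mg cos φ (φ measured from the bottom), so Newton's second law along the string gives T − mg cos φ = m v²/r.
cos 109° = -0.3256, so T = m(v²/r + g cos φ) = 1.43 × ((3.34)²/0.951 + 9.8 × -0.3256) = 1.43 × (11.73 + (-3.191)) = 1.43 × 8.540 = 12.21 N.

12.2 N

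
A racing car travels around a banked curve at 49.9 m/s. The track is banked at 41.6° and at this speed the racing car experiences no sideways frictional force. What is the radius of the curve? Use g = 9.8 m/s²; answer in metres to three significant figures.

Frictionless banking: tanθ = v²/(rg), so r = v²/(g tanθ).
r = (49.9)²/(9.8 × tan 41.6°) = 2490/(9.8 × 0.8878) = 2490/8.701 = 286.2 m.

286 m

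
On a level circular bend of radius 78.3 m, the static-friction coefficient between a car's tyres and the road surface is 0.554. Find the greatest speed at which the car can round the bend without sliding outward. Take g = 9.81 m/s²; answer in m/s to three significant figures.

20.6 m/s

The only inward force on a level bend is static friction, so at the limit f_s = μ_s N = μ_s m g = m v²/r.
Mass cancels: v_max = √(μ_s g r) = √(0.554 × 9.81 × 78.3) = √425.5 = 20.63 m/s.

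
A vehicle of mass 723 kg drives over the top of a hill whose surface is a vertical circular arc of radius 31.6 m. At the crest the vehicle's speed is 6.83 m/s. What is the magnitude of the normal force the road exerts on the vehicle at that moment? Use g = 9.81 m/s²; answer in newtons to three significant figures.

6030 N

At the crest the centripetal acceleration points downward (toward the centre of the arc), so mg − N = mv²/r.
N = m(g − v²/r) = 723 × (9.81 − (6.83)²/31.6) = 723 × (9.81 − 1.476) = 723 × 8.334 = 6025 N.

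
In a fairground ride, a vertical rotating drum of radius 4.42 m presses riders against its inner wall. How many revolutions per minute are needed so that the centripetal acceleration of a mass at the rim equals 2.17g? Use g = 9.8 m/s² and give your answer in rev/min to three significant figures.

Require ω²r = 2.17g, so ω = √(2.17 × 9.8/4.42) = 2.193 rad/s.
In rev/min: ω × 60/(2π) = 2.193 × 60/(2π) = 20.95 rev/min.

20.9 rev/min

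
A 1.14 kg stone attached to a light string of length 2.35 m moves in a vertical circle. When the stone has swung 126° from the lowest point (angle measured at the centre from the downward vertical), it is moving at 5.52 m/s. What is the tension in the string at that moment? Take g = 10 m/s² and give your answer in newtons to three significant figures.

Take the radial direction toward the centre of the circle as positive. The component of the weight along the string toward the centre is −mg cos φ (φ measured from the bottom), so Newton's second law along the string gives T − mg cos φ = m v²/r.
cos 126° = -0.5878, so T = m(v²/r + g cos φ) = 1.14 × ((5.52)²/2.35 + 10.0 × -0.5878) = 1.14 × (12.97 + (-5.878)) = 1.14 × 7.088 = 8.081 N.

8.08 N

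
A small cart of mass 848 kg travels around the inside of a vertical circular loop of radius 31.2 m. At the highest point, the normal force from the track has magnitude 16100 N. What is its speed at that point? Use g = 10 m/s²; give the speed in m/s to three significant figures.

30.1 m/s

At the top, N + mg = mv²/r, so v = √(r(N/m + g)) = √(31.2 × (16100/848 + 10.0)) = √(31.2 × 28.99) = √904.4 = 30.07 m/s.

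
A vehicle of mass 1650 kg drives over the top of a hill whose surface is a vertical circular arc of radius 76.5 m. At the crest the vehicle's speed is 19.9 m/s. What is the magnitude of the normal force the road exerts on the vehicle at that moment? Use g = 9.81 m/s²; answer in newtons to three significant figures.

7650 N

At the crest the centripetal acceleration points downward (toward the centre of the arc), so mg − N = mv²/r.
N = m(g − v²/r) = 1650 × (9.81 − (19.9)²/76.5) = 1650 × (9.81 − 5.177) = 1650 × 4.633 = 7645 N.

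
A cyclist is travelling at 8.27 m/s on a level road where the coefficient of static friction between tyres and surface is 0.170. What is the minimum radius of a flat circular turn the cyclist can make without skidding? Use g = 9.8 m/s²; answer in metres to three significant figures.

At the limit, μ_s m g = m v²/r, so r_min = v²/(μ_s g) = (8.27)²/(0.170 × 9.8) = 68.39/1.666 = 41.05 m.

41.1 m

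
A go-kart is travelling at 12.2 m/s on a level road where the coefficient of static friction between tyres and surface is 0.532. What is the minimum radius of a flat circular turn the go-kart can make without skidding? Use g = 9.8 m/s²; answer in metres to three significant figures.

At the limit, μ_s m g = m v²/r, so r_min = v²/(μ_s g) = (12.2)²/(0.532 × 9.8) = 148.8/5.214 = 28.55 m.

28.5 m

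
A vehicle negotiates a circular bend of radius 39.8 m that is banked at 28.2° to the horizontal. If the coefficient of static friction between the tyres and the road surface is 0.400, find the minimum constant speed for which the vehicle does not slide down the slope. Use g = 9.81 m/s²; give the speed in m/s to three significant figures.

At the minimum speed, friction acts up the slope at its limiting value f = μN. Radially (horizontal, toward centre): N sinθ − μN cosθ = mv²/r. Vertically: N cosθ + μN sinθ = mg.
Dividing: v² = r g (sinθ − μcosθ)/(cosθ + μsinθ).
sinθ − μcosθ = 0.4726 − 0.400×0.8813 = 0.1200; cosθ + μsinθ = 0.8813 + 0.400×0.4726 = 1.070.
v² = 39.8 × 9.81 × 0.1200/1.070 = 43.78 m²/s², so v = 6.617 m/s.

6.62 m/s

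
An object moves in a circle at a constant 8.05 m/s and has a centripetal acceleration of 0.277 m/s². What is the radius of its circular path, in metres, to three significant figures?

a_c = v²/r ⇒ r = v²/a_c = (8.05)²/0.277 = 64.80/0.277 = 233.9 m.

234 m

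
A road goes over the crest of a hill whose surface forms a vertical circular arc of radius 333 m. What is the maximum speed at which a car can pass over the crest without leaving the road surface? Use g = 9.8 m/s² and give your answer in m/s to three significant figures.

57.1 m/s

At the crest the centre of the circle is below the car, so the net downward (centripetal) force is mg − N = mv²/r.
The car leaves the road when N → 0, giving v_max = √(g r) = √(9.8 × 333) = 57.13 m/s.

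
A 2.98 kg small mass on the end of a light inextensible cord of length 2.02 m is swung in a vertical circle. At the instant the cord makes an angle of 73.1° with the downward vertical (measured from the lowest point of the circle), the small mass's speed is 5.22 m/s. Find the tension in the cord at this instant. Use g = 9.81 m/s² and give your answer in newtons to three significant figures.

Take the radial direction toward the centre of the circle as positive. The component of the weight along the string toward the centre is −mg cos φ (φ measured from the bottom), so Newton's second law along the string gives T − mg cos φ = m v²/r.
cos 73.1° = 0.2907, so T = m(v²/r + g cos φ) = 2.98 × ((5.22)²/2.02 + 9.81 × 0.2907) = 2.98 × (13.49 + (2.852)) = 2.98 × 16.34 = 48.70 N.

48.7 N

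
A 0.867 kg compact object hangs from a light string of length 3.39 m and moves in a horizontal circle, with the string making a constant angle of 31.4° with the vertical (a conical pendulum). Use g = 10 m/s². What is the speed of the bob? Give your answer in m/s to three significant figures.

3.28 m/s

The radius of the circle is r = L sinθ = 3.39 × sin 31.4° = 1.766 m.
Horizontally T sinθ = mv²/r and vertically T cosθ = mg, so tanθ = v²/(rg).
v = √(r g tanθ) = √(1.766 × 10.0 × 0.6104) = √10.78 = 3.283 m/s.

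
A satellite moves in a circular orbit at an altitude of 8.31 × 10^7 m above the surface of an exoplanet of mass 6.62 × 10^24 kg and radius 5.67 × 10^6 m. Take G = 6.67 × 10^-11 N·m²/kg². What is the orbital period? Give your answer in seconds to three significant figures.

250000 s

r = R + h = 5.67 × 10^6 + 8.31 × 10^7 = 8.877 × 10^7 m. Gravity provides the centripetal force: G M m / r² = m v² / r ⇒ v = √(GM/r) = 2230 m/s.
T = 2πr/v = 2π × 8.877 × 10^7 / 2230 = 250100 s.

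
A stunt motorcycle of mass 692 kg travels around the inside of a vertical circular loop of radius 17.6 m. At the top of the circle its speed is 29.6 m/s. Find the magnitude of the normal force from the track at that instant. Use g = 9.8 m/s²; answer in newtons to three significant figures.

At the top, both N and the weight mg point inward (toward the centre), so N + mg = mv²/r.
N = m(v²/r − g) = 692 × ((29.6)²/17.6 − 9.8) = 692 × (49.78 − 9.8) = 692 × 39.98 = 27670 N.

27700 N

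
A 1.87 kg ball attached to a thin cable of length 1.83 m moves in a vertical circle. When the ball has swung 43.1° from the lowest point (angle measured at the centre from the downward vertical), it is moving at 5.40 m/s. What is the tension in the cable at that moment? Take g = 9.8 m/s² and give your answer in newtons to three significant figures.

43.2 N

Take the radial direction toward the centre of the circle as positive. The component of the weight along the string toward the centre is −mg cos φ (φ measured from the bottom), so Newton's second law along the string gives T − mg cos φ = m v²/r.
cos 43.1° = 0.7302, so T = m(v²/r + g cos φ) = 1.87 × ((5.40)²/1.83 + 9.8 × 0.7302) = 1.87 × (15.93 + (7.156)) = 1.87 × 23.09 = 43.18 N.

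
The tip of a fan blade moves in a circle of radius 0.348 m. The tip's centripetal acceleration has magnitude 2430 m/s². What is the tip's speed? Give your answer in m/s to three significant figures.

a_c = v²/r ⇒ v = √(a_c · r) = √(2430 × 0.348) = √845.6 = 29.08 m/s.

29.1 m/s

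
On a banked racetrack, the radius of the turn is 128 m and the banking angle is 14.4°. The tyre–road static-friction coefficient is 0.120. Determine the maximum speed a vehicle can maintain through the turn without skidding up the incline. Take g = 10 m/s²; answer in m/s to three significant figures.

At the maximum speed, friction acts down the slope at its limiting value f = μN. Radially (horizontal, toward centre): N sinθ + μN cosθ = mv²/r. Vertically: N cosθ − μN sinθ = mg.
Dividing: v² = r g (sinθ + μcosθ)/(cosθ − μsinθ).
sinθ + μcosθ = 0.2487 + 0.120×0.9686 = 0.3649; cosθ − μsinθ = 0.9686 − 0.120×0.2487 = 0.9387.
v² = 128 × 10.0 × 0.3649/0.9387 = 497.6 m²/s², so v = 22.31 m/s.

22.3 m/s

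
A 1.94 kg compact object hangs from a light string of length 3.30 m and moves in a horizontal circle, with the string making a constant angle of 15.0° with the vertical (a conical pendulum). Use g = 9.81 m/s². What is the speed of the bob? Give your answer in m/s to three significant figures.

1.50 m/s

The radius of the circle is r = L sinθ = 3.30 × sin 15.0° = 0.8541 m.
Horizontally T sinθ = mv²/r and vertically T cosθ = mg, so tanθ = v²/(rg).
v = √(r g tanθ) = √(0.8541 × 9.81 × 0.2679) = √2.245 = 1.498 m/s.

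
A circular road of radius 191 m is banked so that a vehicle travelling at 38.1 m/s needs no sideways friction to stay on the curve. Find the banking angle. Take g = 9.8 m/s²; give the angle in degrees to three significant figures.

With no friction, the horizontal component of the normal force provides the centripetal force: N sinθ = mv²/r, while N cosθ = mg vertically.
Dividing: tanθ = v²/(r g) = (38.1)²/(191 × 9.8) = 1452/1872 = 0.7755.
θ = arctan(0.7755) = 37.79°.

37.8°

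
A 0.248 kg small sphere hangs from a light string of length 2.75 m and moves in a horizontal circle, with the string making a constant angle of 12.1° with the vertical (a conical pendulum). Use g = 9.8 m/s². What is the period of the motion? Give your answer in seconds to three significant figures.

3.29 s

r = L sinθ = 0.5765 m. From T sinθ = mω²r and T cosθ = mg: tanθ = ω²r/g, so ω² = g tanθ / r = g/(L cosθ).
ω = √(g/(L cosθ)) = √(9.8/(2.75 × 0.9778)) = √3.645 = 1.909 rad/s.
Period = 2π/ω = 3.291 s.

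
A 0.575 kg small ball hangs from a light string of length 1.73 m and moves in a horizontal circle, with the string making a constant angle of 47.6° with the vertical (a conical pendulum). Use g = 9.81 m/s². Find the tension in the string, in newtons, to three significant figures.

Vertically the bob has no acceleration, so T cosθ = mg.
T = mg/cosθ = 0.575 × 9.81 / cos 47.6° = 5.641/0.6743 = 8.365 N.

8.37 N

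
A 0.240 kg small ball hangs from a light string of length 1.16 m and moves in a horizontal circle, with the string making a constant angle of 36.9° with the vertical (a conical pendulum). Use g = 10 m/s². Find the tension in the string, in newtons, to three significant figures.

3.00 N

Vertically the bob has no acceleration, so T cosθ = mg.
T = mg/cosθ = 0.240 × 10.0 / cos 36.9° = 2.400/0.7997 = 3.001 N.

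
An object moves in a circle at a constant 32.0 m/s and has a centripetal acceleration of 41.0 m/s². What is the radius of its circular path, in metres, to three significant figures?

25.0 m

a_c = v²/r ⇒ r = v²/a_c = (32.0)²/41.0 = 1024/41.0 = 24.98 m.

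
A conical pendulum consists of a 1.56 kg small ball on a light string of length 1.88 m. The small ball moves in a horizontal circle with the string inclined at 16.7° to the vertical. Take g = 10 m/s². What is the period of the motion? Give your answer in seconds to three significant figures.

r = L sinθ = 0.5402 m. From T sinθ = mω²r and T cosθ = mg: tanθ = ω²r/g, so ω² = g tanθ / r = g/(L cosθ).
ω = √(g/(L cosθ)) = √(10.0/(1.88 × 0.9578)) = √5.553 = 2.357 rad/s.
Period = 2π/ω = 2.666 s.

2.67 s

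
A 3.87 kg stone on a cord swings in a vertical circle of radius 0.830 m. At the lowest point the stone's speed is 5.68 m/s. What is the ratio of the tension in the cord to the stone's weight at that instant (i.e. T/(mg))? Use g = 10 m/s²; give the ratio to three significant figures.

4.89

At the bottom, T − mg = mv²/r, so T = m(v²/r + g) and T/(mg) = v²/(rg) + 1 = (5.68)²/(0.830 × 10.0) + 1 = 3.887 + 1 = 4.887.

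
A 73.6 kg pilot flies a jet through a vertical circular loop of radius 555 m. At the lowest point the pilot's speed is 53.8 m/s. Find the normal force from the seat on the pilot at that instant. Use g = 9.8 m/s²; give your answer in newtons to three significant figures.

1110 N

At the lowest point, N points up (toward the centre) and the weight mg points down (away from the centre), so the net inward force is N − mg = mv²/r.
N = m(v²/r + g) = 73.6 × ((53.8)²/555 + 9.8) = 73.6 × (5.215 + 9.8) = 73.6 × 15.02 = 1105 N.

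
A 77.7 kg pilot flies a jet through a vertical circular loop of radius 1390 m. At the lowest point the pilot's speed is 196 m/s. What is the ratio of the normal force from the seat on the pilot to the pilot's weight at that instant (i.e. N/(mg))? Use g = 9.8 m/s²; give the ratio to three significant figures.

3.82

At the bottom, N − mg = mv²/r, so N = m(v²/r + g) and N/(mg) = v²/(rg) + 1 = (196)²/(1390 × 9.8) + 1 = 2.820 + 1 = 3.820.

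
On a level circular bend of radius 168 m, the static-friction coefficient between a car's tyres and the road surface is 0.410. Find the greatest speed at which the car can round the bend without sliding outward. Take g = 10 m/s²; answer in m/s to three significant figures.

26.2 m/s

Friction provides the centripetal force on a flat curve. At maximum speed it is at its limiting value: μ_s m g = m v²/r.
Mass cancels: v_max = √(μ_s g r) = √(0.410 × 10.0 × 168) = √688.8 = 26.24 m/s.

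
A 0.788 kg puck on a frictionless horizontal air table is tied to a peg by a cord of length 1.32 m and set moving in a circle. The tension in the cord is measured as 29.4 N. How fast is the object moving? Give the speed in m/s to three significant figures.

7.02 m/s

T = m v²/r ⇒ v = √(T r / m) = √(29.4 × 1.32 / 0.788) = √49.25 = 7.018 m/s.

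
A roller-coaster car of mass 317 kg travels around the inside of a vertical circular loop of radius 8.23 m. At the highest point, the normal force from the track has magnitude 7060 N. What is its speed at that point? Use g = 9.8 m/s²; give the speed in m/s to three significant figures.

At the top, N + mg = mv²/r, so v = √(r(N/m + g)) = √(8.23 × (7060/317 + 9.8)) = √(8.23 × 32.07) = √263.9 = 16.25 m/s.

16.2 m/s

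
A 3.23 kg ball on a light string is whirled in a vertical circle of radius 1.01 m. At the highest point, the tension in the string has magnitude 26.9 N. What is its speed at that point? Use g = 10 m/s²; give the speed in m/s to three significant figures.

At the top, T + mg = mv²/r, so v = √(r(T/m + g)) = √(1.01 × (26.9/3.23 + 10.0)) = √(1.01 × 18.33) = √18.51 = 4.302 m/s.

4.30 m/s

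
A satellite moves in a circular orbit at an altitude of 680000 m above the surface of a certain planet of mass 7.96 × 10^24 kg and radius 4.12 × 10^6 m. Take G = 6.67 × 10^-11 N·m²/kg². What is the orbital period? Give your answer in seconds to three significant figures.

2870 s

r = R + h = 4.12 × 10^6 + 680000 = 4.800 × 10^6 m. Gravity provides the centripetal force: G M m / r² = m v² / r ⇒ v = √(GM/r) = 10520 m/s.
T = 2πr/v = 2π × 4.800 × 10^6 / 10520 = 2868 s.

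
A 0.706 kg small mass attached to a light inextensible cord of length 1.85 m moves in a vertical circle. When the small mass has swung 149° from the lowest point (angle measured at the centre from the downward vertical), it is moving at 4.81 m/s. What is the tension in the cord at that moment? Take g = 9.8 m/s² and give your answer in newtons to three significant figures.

2.90 N

Take the radial direction toward the centre of the circle as positive. The component of the weight along the string toward the centre is −mg cos φ (φ measured from the bottom), so Newton's second law along the string gives T − mg cos φ = m v²/r.
cos 149° = -0.8572, so T = m(v²/r + g cos φ) = 0.706 × ((4.81)²/1.85 + 9.8 × -0.8572) = 0.706 × (12.51 + (-8.400)) = 0.706 × 4.106 = 2.899 N.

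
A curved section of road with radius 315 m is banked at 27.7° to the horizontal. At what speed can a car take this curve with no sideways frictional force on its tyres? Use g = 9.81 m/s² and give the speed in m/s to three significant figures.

40.3 m/s

On a frictionless banked curve, N sinθ = mv²/r and N cosθ = mg, so tanθ = v²/(rg).
v = √(r g tanθ) = √(315 × 9.81 × tan 27.7°) = √(315 × 9.81 × 0.5250) = √1622 = 40.28 m/s.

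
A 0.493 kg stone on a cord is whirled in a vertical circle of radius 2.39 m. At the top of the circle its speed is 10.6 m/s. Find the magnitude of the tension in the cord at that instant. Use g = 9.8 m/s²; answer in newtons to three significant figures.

18.3 N

At the top, both T and the weight mg point inward (toward the centre), so T + mg = mv²/r.
T = m(v²/r − g) = 0.493 × ((10.6)²/2.39 − 9.8) = 0.493 × (47.01 − 9.8) = 0.493 × 37.21 = 18.35 N.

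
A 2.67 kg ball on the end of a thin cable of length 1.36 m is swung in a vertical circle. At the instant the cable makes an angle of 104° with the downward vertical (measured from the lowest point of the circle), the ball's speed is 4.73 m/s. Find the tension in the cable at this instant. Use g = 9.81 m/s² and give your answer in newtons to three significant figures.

37.6 N

Take the radial direction toward the centre of the circle as positive. The component of the weight along the string toward the centre is −mg cos φ (φ measured from the bottom), so Newton's second law along the string gives T − mg cos φ = m v²/r.
cos 104° = -0.2419, so T = m(v²/r + g cos φ) = 2.67 × ((4.73)²/1.36 + 9.81 × -0.2419) = 2.67 × (16.45 + (-2.373)) = 2.67 × 14.08 = 37.59 N.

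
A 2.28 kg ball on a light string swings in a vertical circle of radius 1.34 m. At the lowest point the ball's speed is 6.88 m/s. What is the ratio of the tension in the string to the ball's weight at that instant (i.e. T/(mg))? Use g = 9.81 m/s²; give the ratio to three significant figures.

4.60

At the bottom, T − mg = mv²/r, so T = m(v²/r + g) and T/(mg) = v²/(rg) + 1 = (6.88)²/(1.34 × 9.81) + 1 = 3.601 + 1 = 4.601.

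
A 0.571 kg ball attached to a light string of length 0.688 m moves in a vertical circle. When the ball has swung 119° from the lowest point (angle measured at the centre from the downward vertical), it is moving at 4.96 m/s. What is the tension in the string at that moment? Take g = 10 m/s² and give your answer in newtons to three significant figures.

Take the radial direction toward the centre of the circle as positive. The component of the weight along the string toward the centre is −mg cos φ (φ measured from the bottom), so Newton's second law along the string gives T − mg cos φ = m v²/r.
cos 119° = -0.4848, so T = m(v²/r + g cos φ) = 0.571 × ((4.96)²/0.688 + 10.0 × -0.4848) = 0.571 × (35.76 + (-4.848)) = 0.571 × 30.91 = 17.65 N.

17.6 N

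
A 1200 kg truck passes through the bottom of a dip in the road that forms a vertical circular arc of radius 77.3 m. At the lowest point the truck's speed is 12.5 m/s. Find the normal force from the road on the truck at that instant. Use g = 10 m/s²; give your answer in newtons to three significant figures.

14400 N

At the lowest point, N points up (toward the centre) and the weight mg points down (away from the centre), so the net inward force is N − mg = mv²/r.
N = m(v²/r + g) = 1200 × ((12.5)²/77.3 + 10.0) = 1200 × (2.021 + 10.0) = 1200 × 12.02 = 14430 N.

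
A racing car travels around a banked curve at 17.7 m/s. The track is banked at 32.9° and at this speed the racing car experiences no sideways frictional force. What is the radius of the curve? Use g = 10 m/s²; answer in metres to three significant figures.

48.4 m

Frictionless banking: tanθ = v²/(rg), so r = v²/(g tanθ).
r = (17.7)²/(10.0 × tan 32.9°) = 313.3/(10.0 × 0.6469) = 313.3/6.469 = 48.43 m.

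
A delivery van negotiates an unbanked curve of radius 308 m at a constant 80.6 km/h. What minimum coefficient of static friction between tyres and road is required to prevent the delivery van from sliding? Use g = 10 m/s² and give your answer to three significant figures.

v = 80.6/3.6 = 22.39 m/s.
Friction provides the centripetal force: μ_s m g = m v²/r, so μ_s = v²/(g r) = (22.39)²/(10.0 × 308) = 501.3/3080 = 0.1627.

0.163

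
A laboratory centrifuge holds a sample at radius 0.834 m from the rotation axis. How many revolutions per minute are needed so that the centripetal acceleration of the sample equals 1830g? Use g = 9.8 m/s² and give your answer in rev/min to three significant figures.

Require ω²r = 1830g, so ω = √(1830 × 9.8/0.834) = 146.6 rad/s.
In rev/min: ω × 60/(2π) = 146.6 × 60/(2π) = 1400 rev/min.

1400 rev/min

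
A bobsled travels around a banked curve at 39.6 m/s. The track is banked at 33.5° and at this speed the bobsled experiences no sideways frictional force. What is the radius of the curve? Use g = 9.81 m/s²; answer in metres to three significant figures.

Frictionless banking: tanθ = v²/(rg), so r = v²/(g tanθ).
r = (39.6)²/(9.81 × tan 33.5°) = 1568/(9.81 × 0.6619) = 1568/6.493 = 241.5 m.

242 m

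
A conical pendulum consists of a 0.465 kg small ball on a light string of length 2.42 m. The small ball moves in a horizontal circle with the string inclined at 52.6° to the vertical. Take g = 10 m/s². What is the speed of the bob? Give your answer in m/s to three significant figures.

The radius of the circle is r = L sinθ = 2.42 × sin 52.6° = 1.922 m.
Horizontally T sinθ = mv²/r and vertically T cosθ = mg, so tanθ = v²/(rg).
v = √(r g tanθ) = √(1.922 × 10.0 × 1.308) = √25.15 = 5.014 m/s.

5.01 m/s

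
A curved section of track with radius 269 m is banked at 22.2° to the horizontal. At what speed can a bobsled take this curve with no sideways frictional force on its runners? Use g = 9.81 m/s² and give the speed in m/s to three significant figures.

On a frictionless banked curve, N sinθ = mv²/r and N cosθ = mg, so tanθ = v²/(rg).
v = √(r g tanθ) = √(269 × 9.81 × tan 22.2°) = √(269 × 9.81 × 0.4081) = √1077 = 32.82 m/s.

32.8 m/s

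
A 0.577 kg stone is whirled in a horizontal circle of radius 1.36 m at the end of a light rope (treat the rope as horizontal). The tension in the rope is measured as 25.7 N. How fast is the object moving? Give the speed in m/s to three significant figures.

7.78 m/s

T = m v²/r ⇒ v = √(T r / m) = √(25.7 × 1.36 / 0.577) = √60.58 = 7.783 m/s.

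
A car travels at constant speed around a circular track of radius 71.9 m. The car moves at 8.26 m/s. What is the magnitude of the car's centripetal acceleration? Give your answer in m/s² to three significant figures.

a_c = v²/r = (8.260)²/71.9 = 68.23/71.9 = 0.9489 m/s².

0.949 m/s²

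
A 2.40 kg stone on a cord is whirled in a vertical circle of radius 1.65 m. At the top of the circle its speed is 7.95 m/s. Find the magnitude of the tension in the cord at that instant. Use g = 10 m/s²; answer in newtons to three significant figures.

67.9 N

At the top, both T and the weight mg point inward (toward the centre), so T + mg = mv²/r.
T = m(v²/r − g) = 2.40 × ((7.95)²/1.65 − 10.0) = 2.40 × (38.30 − 10.0) = 2.40 × 28.30 = 67.93 N.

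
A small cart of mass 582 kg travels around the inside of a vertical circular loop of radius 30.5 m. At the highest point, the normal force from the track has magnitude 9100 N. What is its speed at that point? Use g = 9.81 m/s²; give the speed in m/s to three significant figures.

At the top, N + mg = mv²/r, so v = √(r(N/m + g)) = √(30.5 × (9100/582 + 9.81)) = √(30.5 × 25.45) = √776.1 = 27.86 m/s.

27.9 m/s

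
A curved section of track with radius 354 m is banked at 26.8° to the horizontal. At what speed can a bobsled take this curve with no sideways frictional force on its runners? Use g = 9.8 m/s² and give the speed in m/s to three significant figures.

On a frictionless banked curve, N sinθ = mv²/r and N cosθ = mg, so tanθ = v²/(rg).
v = √(r g tanθ) = √(354 × 9.8 × tan 26.8°) = √(354 × 9.8 × 0.5051) = √1752 = 41.86 m/s.

41.9 m/s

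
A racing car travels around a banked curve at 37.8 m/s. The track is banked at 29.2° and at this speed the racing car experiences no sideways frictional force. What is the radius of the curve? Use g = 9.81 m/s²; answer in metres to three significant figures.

261 m

Frictionless banking: tanθ = v²/(rg), so r = v²/(g tanθ).
r = (37.8)²/(9.81 × tan 29.2°) = 1429/(9.81 × 0.5589) = 1429/5.483 = 260.6 m.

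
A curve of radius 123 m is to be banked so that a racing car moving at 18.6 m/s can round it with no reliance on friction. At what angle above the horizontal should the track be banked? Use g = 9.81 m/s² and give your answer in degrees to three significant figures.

For a frictionless banked turn: horizontally N sinθ = mv²/r and vertically N cosθ = mg.
Dividing: tanθ = v²/(r g) = (18.6)²/(123 × 9.81) = 346.0/1207 = 0.2867.
θ = arctan(0.2867) = 16.00°.

16.0°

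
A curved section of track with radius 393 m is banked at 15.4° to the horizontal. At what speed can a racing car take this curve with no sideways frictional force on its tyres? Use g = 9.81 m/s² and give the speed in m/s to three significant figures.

32.6 m/s

On a frictionless banked curve, N sinθ = mv²/r and N cosθ = mg, so tanθ = v²/(rg).
v = √(r g tanθ) = √(393 × 9.81 × tan 15.4°) = √(393 × 9.81 × 0.2754) = √1062 = 32.59 m/s.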